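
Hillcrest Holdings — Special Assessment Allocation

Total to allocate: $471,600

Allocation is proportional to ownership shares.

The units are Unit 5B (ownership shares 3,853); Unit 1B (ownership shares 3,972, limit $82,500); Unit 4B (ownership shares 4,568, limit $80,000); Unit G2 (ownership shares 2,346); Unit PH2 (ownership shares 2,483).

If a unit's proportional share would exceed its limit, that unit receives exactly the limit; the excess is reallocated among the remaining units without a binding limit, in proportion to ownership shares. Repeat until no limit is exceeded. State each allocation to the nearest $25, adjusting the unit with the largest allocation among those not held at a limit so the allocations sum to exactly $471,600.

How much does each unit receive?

Unit 5B: $137,175; Unit 1B: $82,500; Unit 4B: $80,000; Unit G2: $83,525; Unit PH2: $88,400

Sum of ownership shares: 17,222.
Proportional shares (ignoring caps): Unit 5B 105,508.93; Unit 1B 108,767.58; Unit 4B 125,088.19; Unit G2 64,241.88; Unit PH2 67,993.43.
Held at cap: Unit 1B ($82,500), Unit 4B ($80,000); remaining pool $309,100 reallocated over remaining ownership shares 8,682.
Remaining shares: Unit 5B 137,176.03 → $137,175; Unit G2 83,523.22 → $83,525; Unit PH2 88,400.75 → $88,400.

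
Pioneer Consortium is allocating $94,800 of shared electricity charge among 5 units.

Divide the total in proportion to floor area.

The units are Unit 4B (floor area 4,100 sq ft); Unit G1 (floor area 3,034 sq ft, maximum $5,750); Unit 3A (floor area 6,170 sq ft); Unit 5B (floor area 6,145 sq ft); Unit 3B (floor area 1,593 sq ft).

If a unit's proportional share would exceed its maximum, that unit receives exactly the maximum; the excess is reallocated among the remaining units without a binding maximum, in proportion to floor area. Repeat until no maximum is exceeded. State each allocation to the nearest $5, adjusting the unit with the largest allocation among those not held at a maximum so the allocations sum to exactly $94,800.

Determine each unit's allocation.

Unit 4B: $20,275 | Unit G1: $5,750 | Unit 3A: $30,515 | Unit 5B: $30,385 | Unit 3B: $7,875

Combined floor area = 21,042.
Proportional shares (ignoring caps): Unit 4B 18,471.63; Unit G1 13,669.00; Unit 3A 27,797.55; Unit 5B 27,684.92; Unit 3B 7,176.90.
Held at cap: Unit G1 ($5,750); remaining pool $89,050 reallocated over remaining floor area 18,008.
Shares after redistribution: Unit 4B 20,274.60 → $20,275; Unit 3A 30,510.80 → $30,510; Unit 5B 30,387.18 → $30,385; Unit 3B 7,877.42 → $7,875.
Rounding difference +$5 applied to Unit 3A → $30,515.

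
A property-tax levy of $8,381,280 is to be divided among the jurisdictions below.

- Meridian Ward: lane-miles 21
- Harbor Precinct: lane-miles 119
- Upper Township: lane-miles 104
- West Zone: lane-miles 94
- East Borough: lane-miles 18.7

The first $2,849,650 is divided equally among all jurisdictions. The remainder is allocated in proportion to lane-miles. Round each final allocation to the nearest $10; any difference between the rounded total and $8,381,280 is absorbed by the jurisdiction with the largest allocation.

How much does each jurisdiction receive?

Meridian Ward: $895,590 | Harbor Precinct: $2,415,360 | Upper Township: $2,182,740 | West Zone: $2,027,660 | East Borough: $859,930

$2,849,650 shared equally gives $569,930 per jurisdiction.
Remainder $5,531,630 by lane-miles (total 356.7): Meridian Ward 325,663.67 → $325,660; Harbor Precinct 1,845,427.45 → $1,845,430; Upper Township 1,612,810.54 → $1,612,810; West Zone 1,457,732.60 → $1,457,730; East Borough 289,995.74 → $290,000.
Totals: Meridian Ward $569,930 + $325,660 = $895,590; Harbor Precinct $569,930 + $1,845,430 = $2,415,360; Upper Township $569,930 + $1,612,810 = $2,182,740; West Zone $569,930 + $1,457,730 = $2,027,660; East Borough $569,930 + $290,000 = $859,930.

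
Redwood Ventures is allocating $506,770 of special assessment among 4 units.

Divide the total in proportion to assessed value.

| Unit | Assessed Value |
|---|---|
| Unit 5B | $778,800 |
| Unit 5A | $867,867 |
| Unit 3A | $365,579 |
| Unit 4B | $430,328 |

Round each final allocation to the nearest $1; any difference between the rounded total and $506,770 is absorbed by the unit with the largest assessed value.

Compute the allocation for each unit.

Assessed value total: 2,442,574.
Raw shares: Unit 5B 778,800/2,442,574 × $506,770 = 161,580.56; Unit 5A 867,867/2,442,574 × $506,770 = 180,059.63; Unit 3A 365,579/2,442,574 × $506,770 = 75,848.05; Unit 4B 430,328/2,442,574 × $506,770 = 89,281.77.
At nearest $1: Unit 5B $161,581; Unit 5A $180,060; Unit 3A $75,848; Unit 4B $89,282. Sum = $506,771.
Difference $506,770 − $506,771 = −$1 applied to largest assessed value (Unit 5A): Unit 5A becomes $180,059.

Unit 5B: $161,581; Unit 5A: $180,059; Unit 3A: $75,848; Unit 4B: $89,282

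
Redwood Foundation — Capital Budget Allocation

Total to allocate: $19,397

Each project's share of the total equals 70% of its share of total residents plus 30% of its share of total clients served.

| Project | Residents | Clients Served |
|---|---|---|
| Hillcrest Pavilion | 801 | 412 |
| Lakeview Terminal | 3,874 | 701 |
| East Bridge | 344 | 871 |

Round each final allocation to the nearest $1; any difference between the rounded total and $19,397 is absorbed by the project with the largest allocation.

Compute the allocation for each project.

Totals — residents 5,019, clients served 1,984.
Blended shares (70% residents + 30% clients served): Hillcrest Pavilion 0.1740; Lakeview Terminal 0.6463; East Bridge 0.1797.
Proportional shares: Hillcrest Pavilion 3,375.35; Lakeview Terminal 12,536.37; East Bridge 3,485.28.
Rounded to nearest $1: Hillcrest Pavilion $3,375; Lakeview Terminal $12,536; East Bridge $3,485. Sum = $19,396.
Difference $19,397 − $19,396 = +$1 applied to largest allocation (Lakeview Terminal): Lakeview Terminal becomes $12,537.

Hillcrest Pavilion: $3,375 · Lakeview Terminal: $12,537 · East Bridge: $3,485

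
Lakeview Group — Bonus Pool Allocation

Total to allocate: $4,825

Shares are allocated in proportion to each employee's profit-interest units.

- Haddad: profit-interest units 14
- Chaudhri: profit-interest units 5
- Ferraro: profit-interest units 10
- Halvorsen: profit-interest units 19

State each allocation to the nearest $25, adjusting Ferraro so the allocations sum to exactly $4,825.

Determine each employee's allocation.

Sum of profit-interest units: 48.
Proportional shares: Haddad 14/48 × $4,825 = 1,407.29; Chaudhri 5/48 × $4,825 = 502.60; Ferraro 10/48 × $4,825 = 1,005.21; Halvorsen 19/48 × $4,825 = 1,909.90.
Rounded to nearest $25: Haddad $1,400; Chaudhri $500; Ferraro $1,000; Halvorsen $1,900. Sum = $4,800.
Difference $4,825 − $4,800 = +$25 applied to Ferraro: Ferraro becomes $1,025.

Haddad: $1,400 | Chaudhri: $500 | Ferraro: $1,025 | Halvorsen: $1,900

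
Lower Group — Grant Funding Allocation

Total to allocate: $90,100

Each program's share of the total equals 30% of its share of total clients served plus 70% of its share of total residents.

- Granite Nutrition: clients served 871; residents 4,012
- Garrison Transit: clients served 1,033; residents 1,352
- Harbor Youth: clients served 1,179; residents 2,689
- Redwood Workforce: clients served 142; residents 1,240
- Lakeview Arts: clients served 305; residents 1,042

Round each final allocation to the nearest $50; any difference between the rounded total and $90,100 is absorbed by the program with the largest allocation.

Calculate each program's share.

Totals — clients served 3,530, residents 10,335.
Combined weights (30% clients served + 70% residents): Granite Nutrition 0.3458; Garrison Transit 0.1794; Harbor Youth 0.2823; Redwood Workforce 0.0961; Lakeview Arts 0.0965.
Unrounded shares: Granite Nutrition 31,152.93; Garrison Transit 16,160.58; Harbor Youth 25,437.66; Redwood Workforce 8,654.51; Lakeview Arts 8,694.33.
After rounding ($50): Granite Nutrition $31,150; Garrison Transit $16,150; Harbor Youth $25,450; Redwood Workforce $8,650; Lakeview Arts $8,700. Sum = $90,100.
Sum already equals the total — no adjustment.

Granite Nutrition: $31,150 | Garrison Transit: $16,150 | Harbor Youth: $25,450 | Redwood Workforce: $8,650 | Lakeview Arts: $8,700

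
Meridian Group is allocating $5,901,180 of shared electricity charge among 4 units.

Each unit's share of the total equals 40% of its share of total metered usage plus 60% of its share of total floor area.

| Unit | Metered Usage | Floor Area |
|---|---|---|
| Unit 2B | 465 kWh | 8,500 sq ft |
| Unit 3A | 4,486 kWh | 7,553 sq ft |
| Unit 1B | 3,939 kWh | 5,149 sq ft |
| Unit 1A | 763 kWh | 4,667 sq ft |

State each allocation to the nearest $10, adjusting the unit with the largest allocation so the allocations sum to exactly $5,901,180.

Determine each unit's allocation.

Unit 2B: $1,277,110 | Unit 3A: $2,130,760 | Unit 1B: $1,667,960 | Unit 1A: $825,350

Totals — metered usage 9,653, floor area 25,869.
Combined weights (40% metered usage + 60% floor area): Unit 2B 0.2164; Unit 3A 0.3611; Unit 1B 0.2826; Unit 1A 0.1399.
Raw shares: Unit 2B 1,277,108.51; Unit 3A 2,130,757.05; Unit 1B 1,667,960.63; Unit 1A 825,353.81.
At nearest $10: Unit 2B $1,277,110; Unit 3A $2,130,760; Unit 1B $1,667,960; Unit 1A $825,350. Sum = $5,901,180.
Sum already equals the total — no adjustment.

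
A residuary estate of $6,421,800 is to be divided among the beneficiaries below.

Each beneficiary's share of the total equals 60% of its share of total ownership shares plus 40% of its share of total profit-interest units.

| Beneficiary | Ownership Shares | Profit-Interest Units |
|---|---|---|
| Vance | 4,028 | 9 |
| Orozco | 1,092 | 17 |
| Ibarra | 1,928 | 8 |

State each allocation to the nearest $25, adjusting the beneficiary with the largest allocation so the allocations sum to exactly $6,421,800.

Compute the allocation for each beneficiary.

Vance: $2,882,025; Orozco: $1,881,350; Ibarra: $1,658,425

Ownership shares total 7,048; profit-interest units total 34.
Combined weights (60% ownership shares + 40% profit-interest units): Vance 0.4488; Orozco 0.2930; Ibarra 0.2582.
Raw shares: Vance 2,882,027.69; Orozco 1,881,346.86; Ibarra 1,658,425.46.
At nearest $25: Vance $2,882,025; Orozco $1,881,350; Ibarra $1,658,425. Sum = $6,421,800.
No rounding difference to absorb.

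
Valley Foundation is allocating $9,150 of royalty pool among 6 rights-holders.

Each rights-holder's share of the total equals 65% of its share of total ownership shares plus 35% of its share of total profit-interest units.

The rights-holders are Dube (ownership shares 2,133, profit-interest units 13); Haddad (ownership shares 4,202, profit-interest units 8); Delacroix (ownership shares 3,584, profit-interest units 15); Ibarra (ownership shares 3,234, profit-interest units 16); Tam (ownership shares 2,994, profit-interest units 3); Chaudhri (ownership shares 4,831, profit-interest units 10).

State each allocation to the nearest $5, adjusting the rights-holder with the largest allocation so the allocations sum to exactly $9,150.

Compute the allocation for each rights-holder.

Dube: $1,245 | Haddad: $1,585 | Delacroix: $1,755 | Ibarra: $1,705 | Tam: $995 | Chaudhri: $1,865

Totals — ownership shares 20,978, profit-interest units 65.
Composite weights (65% ownership shares + 35% profit-interest units): Dube 0.1361; Haddad 0.1733; Delacroix 0.1918; Ibarra 0.1864; Tam 0.1089; Chaudhri 0.2035.
Raw shares: Dube 1,245.23; Haddad 1,585.47; Delacroix 1,755.14; Ibarra 1,705.18; Tam 996.64; Chaudhri 1,862.34.
After rounding ($5): Dube $1,245; Haddad $1,585; Delacroix $1,755; Ibarra $1,705; Tam $995; Chaudhri $1,860. Sum = $9,145.
Difference $9,150 − $9,145 = +$5 applied to largest allocation (Chaudhri): Chaudhri becomes $1,865.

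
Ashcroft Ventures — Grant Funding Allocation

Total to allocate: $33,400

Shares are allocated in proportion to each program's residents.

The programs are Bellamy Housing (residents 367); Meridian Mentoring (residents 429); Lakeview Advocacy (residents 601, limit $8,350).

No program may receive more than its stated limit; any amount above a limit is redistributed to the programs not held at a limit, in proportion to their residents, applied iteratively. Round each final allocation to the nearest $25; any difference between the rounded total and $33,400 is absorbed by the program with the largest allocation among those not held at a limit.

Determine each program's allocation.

Bellamy Housing: $11,550 | Meridian Mentoring: $13,500 | Lakeview Advocacy: $8,350

Sum of residents: 1,397.
Proportional shares (ignoring caps): Bellamy Housing 8,774.37; Meridian Mentoring 10,256.69; Lakeview Advocacy 14,368.93.
Capped: Lakeview Advocacy ($8,350); residual $25,050 reallocated over remaining residents 796.
Shares after redistribution: Bellamy Housing 11,549.43 → $11,550; Meridian Mentoring 13,500.57 → $13,500.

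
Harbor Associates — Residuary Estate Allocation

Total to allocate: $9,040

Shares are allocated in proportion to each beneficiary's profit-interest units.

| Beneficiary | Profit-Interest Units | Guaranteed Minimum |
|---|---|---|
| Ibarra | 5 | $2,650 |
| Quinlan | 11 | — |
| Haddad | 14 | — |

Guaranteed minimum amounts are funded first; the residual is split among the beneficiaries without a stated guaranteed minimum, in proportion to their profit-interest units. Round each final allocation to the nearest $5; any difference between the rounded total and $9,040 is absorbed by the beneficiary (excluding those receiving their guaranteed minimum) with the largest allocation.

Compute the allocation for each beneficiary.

Guaranteed amounts: Ibarra $2,650. Remaining pool $6,390.
Remaining pool split over remaining profit-interest units 25: Quinlan 2,811.60 → $2,810; Haddad 3,578.40 → $3,580.

Ibarra: $2,650; Quinlan: $2,810; Haddad: $3,580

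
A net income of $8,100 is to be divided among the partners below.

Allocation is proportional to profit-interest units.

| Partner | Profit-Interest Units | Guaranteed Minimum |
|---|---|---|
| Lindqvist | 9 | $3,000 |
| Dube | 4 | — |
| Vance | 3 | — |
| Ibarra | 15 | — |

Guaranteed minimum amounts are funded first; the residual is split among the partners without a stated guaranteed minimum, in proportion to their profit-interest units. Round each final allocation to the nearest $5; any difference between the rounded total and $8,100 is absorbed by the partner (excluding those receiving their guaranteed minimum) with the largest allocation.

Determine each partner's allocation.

Fund the minimums — Lindqvist $3,000. Residual $5,100.
Residual split over remaining profit-interest units 22: Dube 927.27 → $925; Vance 695.45 → $695; Ibarra 3,477.27 → $3,475.
Rounding difference +$5 applied to Ibarra → $3,480.

Lindqvist: $3,000; Dube: $925; Vance: $695; Ibarra: $3,480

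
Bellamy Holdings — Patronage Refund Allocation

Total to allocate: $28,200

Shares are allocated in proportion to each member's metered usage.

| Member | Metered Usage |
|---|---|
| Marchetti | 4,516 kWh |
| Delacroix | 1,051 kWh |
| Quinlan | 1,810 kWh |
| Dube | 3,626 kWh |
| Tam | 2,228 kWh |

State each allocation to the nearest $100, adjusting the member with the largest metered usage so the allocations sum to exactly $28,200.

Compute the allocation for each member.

Total metered usage = 13,231.
Proportional shares: Marchetti 4,516/13,231 × $28,200 = 9,625.21; Delacroix 1,051/13,231 × $28,200 = 2,240.06; Quinlan 1,810/13,231 × $28,200 = 3,857.76; Dube 3,626/13,231 × $28,200 = 7,728.30; Tam 2,228/13,231 × $28,200 = 4,748.67.
After rounding ($100): Marchetti $9,600; Delacroix $2,200; Quinlan $3,900; Dube $7,700; Tam $4,700. Sum = $28,100.
Difference $28,200 − $28,100 = +$100 applied to largest metered usage (Marchetti): Marchetti becomes $9,700.

Marchetti: $9,700 | Delacroix: $2,200 | Quinlan: $3,900 | Dube: $7,700 | Tam: $4,700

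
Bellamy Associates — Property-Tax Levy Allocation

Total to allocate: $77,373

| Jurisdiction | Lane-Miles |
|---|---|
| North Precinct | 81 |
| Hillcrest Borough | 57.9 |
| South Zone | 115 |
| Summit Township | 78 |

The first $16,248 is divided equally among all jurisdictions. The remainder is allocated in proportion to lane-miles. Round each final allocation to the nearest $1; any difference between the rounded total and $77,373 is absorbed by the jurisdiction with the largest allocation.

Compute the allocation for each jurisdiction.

North Precinct: $18,980 · Hillcrest Borough: $14,725 · South Zone: $25,241 · Summit Township: $18,427

$16,248 shared equally gives $4,062 per jurisdiction.
Remainder $61,125 by lane-miles (total 331.9): North Precinct 14,917.52 → $14,918; Hillcrest Borough 10,663.26 → $10,663; South Zone 21,179.20 → $21,179; Summit Township 14,365.02 → $14,365.
Totals: North Precinct $4,062 + $14,918 = $18,980; Hillcrest Borough $4,062 + $10,663 = $14,725; South Zone $4,062 + $21,179 = $25,241; Summit Township $4,062 + $14,365 = $18,427.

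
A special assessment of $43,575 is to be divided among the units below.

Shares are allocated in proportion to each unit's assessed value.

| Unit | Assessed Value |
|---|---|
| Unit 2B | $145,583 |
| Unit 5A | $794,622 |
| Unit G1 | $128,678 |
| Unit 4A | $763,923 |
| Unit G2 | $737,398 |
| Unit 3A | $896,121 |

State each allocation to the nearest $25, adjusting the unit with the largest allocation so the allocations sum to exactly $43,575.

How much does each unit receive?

Unit 2B: $1,825 · Unit 5A: $10,000 · Unit G1: $1,625 · Unit 4A: $9,600 · Unit G2: $9,275 · Unit 3A: $11,250

Assessed value total: 3,466,325.
Pro-rata amounts: Unit 2B 145,583/3,466,325 × $43,575 = 1,830.12; Unit 5A 794,622/3,466,325 × $43,575 = 9,989.15; Unit G1 128,678/3,466,325 × $43,575 = 1,617.60; Unit 4A 763,923/3,466,325 × $43,575 = 9,603.24; Unit G2 737,398/3,466,325 × $43,575 = 9,269.79; Unit 3A 896,121/3,466,325 × $43,575 = 11,265.09.
After rounding ($25): Unit 2B $1,825; Unit 5A $10,000; Unit G1 $1,625; Unit 4A $9,600; Unit G2 $9,275; Unit 3A $11,275. Sum = $43,600.
Difference $43,575 − $43,600 = −$25 applied to largest allocation (Unit 3A): Unit 3A becomes $11,250.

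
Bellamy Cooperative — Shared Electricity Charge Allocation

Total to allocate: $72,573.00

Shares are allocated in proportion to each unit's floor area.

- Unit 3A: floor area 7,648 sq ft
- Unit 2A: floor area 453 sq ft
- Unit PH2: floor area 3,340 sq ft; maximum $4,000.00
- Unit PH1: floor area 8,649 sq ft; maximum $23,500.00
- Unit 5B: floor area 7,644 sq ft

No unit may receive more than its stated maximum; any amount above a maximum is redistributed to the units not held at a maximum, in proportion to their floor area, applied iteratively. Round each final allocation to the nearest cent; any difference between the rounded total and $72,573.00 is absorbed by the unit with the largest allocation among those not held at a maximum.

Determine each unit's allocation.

Unit 3A: $21,893.82 | Unit 2A: $1,296.80 | Unit PH2: $4,000.00 | Unit PH1: $23,500.00 | Unit 5B: $21,882.38

Total floor area = 27,734.
Proportional shares (ignoring caps): Unit 3A 20,012.9193; Unit 2A 1,185.3887; Unit PH2 8,739.9517; Unit PH1 22,632.2881; Unit 5B 20,002.4523.
Cap binds for Unit PH2 ($4,000.00); remaining pool $68,573.00 reallocated over remaining floor area 24,394.
Cap binds for Unit PH1 ($23,500.00); remaining pool $45,073.00 reallocated over remaining floor area 15,745.
Remaining shares: Unit 3A 21,893.8269 → $21,893.83; Unit 2A 1,296.7970 → $1,296.80; Unit 5B 21,882.3761 → $21,882.38.
Rounding difference −$0.01 applied to Unit 3A → $21,893.82.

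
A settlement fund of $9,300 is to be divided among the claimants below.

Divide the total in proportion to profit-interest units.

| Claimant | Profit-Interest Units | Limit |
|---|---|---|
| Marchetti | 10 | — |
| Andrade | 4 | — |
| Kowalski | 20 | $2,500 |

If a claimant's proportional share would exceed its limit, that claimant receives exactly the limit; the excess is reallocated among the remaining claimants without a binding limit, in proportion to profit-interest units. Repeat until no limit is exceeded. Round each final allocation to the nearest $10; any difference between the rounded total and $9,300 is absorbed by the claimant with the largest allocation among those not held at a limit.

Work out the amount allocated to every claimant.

Marchetti: $4,860; Andrade: $1,940; Kowalski: $2,500

Combined profit-interest units = 34.
Unconstrained shares: Marchetti 2,735.29; Andrade 1,094.12; Kowalski 5,470.59.
Held at cap: Kowalski ($2,500); remaining pool $6,800 reallocated over remaining profit-interest units 14.
Shares after redistribution: Marchetti 4,857.14 → $4,860; Andrade 1,942.86 → $1,940.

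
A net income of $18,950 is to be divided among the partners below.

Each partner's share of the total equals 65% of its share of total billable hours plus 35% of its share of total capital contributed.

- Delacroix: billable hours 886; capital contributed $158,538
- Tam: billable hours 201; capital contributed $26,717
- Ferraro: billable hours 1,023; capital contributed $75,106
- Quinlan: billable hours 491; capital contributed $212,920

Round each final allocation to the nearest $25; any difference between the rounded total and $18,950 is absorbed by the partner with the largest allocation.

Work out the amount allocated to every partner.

Billable hours total 2,601; capital contributed total 473,281.
Composite weights (65% billable hours + 35% capital contributed): Delacroix 0.3387; Tam 0.0700; Ferraro 0.3112; Quinlan 0.2802.
Proportional shares: Delacroix 6,417.54; Tam 1,326.28; Ferraro 5,897.13; Quinlan 5,309.05.
Rounded to nearest $25: Delacroix $6,425; Tam $1,325; Ferraro $5,900; Quinlan $5,300. Sum = $18,950.
No rounding difference to absorb.

Delacroix: $6,425 · Tam: $1,325 · Ferraro: $5,900 · Quinlan: $5,300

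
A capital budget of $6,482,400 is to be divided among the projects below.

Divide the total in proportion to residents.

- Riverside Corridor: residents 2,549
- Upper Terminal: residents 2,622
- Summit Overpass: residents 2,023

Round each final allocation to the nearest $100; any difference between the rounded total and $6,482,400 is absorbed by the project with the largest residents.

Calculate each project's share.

Riverside Corridor: $2,296,900 | Upper Terminal: $2,362,600 | Summit Overpass: $1,822,900

Total residents = 2,549 + 2,622 + 2,023 = 7,194.
Raw shares: Riverside Corridor 2,296,863.72; Upper Terminal 2,362,642.87; Summit Overpass 1,822,893.41.
After rounding ($100): Riverside Corridor $2,296,900; Upper Terminal $2,362,600; Summit Overpass $1,822,900. Sum = $6,482,400.
Rounded total matches; no reconciliation needed.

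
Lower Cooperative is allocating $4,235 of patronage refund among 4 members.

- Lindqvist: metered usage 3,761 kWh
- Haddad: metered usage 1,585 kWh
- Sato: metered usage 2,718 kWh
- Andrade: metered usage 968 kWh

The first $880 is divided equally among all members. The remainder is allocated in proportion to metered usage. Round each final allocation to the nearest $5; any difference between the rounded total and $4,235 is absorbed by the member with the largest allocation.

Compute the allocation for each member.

Lindqvist: $1,615; Haddad: $810; Sato: $1,230; Andrade: $580

Equal tier: $880 ÷ 4 = $220 apiece.
Remainder $3,355 by metered usage (total 9,032): Lindqvist 1,397.05 → $1,395; Haddad 588.76 → $590; Sato 1,009.62 → $1,010; Andrade 359.57 → $360.
Totals: Lindqvist $220 + $1,395 = $1,615; Haddad $220 + $590 = $810; Sato $220 + $1,010 = $1,230; Andrade $220 + $360 = $580.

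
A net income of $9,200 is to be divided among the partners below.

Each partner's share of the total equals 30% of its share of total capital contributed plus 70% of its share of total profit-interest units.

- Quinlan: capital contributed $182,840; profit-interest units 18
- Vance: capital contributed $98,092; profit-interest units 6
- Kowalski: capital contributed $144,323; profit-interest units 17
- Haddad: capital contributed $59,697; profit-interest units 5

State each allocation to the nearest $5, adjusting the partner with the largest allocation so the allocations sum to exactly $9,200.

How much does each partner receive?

Totals — capital contributed 484,952, profit-interest units 46.
Blended shares (30% capital contributed + 70% profit-interest units): Quinlan 0.3870; Vance 0.1520; Kowalski 0.3480; Haddad 0.1130.
Pro-rata amounts: Quinlan 3,560.59; Vance 1,398.27; Kowalski 3,201.38; Haddad 1,039.75.
Rounded to nearest $5: Quinlan $3,560; Vance $1,400; Kowalski $3,200; Haddad $1,040. Sum = $9,200.
Rounded total matches; no reconciliation needed.

Quinlan: $3,560 · Vance: $1,400 · Kowalski: $3,200 · Haddad: $1,040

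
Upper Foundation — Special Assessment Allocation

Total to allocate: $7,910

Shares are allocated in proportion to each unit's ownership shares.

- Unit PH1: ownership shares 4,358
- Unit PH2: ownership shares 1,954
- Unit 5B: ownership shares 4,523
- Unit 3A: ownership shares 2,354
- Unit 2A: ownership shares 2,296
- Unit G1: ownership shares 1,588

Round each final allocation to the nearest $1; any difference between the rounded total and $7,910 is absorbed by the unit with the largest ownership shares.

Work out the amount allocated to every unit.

Ownership shares total: 17,073.
Proportional shares: Unit PH1 4,358/17,073 × $7,910 = 2,019.08; Unit PH2 1,954/17,073 × $7,910 = 905.30; Unit 5B 4,523/17,073 × $7,910 = 2,095.53; Unit 3A 2,354/17,073 × $7,910 = 1,090.62; Unit 2A 2,296/17,073 × $7,910 = 1,063.75; Unit G1 1,588/17,073 × $7,910 = 735.73.
Rounded to nearest $1: Unit PH1 $2,019; Unit PH2 $905; Unit 5B $2,096; Unit 3A $1,091; Unit 2A $1,064; Unit G1 $736. Sum = $7,911.
Difference $7,910 − $7,911 = −$1 applied to largest ownership shares (Unit 5B): Unit 5B becomes $2,095.

Unit PH1: $2,019; Unit PH2: $905; Unit 5B: $2,095; Unit 3A: $1,091; Unit 2A: $1,064; Unit G1: $736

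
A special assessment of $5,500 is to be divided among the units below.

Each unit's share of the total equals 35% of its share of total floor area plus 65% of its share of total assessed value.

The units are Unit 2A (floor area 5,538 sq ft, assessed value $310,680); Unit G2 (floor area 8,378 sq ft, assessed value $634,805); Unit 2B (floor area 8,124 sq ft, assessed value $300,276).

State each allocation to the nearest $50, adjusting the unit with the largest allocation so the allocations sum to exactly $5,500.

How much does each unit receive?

Unit 2A: $1,400; Unit G2: $2,550; Unit 2B: $1,550

Totals — floor area 22,040, assessed value 1,245,761.
Blended shares (35% floor area + 65% assessed value): Unit 2A 0.2500; Unit G2 0.4643; Unit 2B 0.2857.
Raw shares: Unit 2A 1,375.26; Unit G2 2,553.46; Unit 2B 1,571.27.
After rounding ($50): Unit 2A $1,400; Unit G2 $2,550; Unit 2B $1,550. Sum = $5,500.
No rounding difference to absorb.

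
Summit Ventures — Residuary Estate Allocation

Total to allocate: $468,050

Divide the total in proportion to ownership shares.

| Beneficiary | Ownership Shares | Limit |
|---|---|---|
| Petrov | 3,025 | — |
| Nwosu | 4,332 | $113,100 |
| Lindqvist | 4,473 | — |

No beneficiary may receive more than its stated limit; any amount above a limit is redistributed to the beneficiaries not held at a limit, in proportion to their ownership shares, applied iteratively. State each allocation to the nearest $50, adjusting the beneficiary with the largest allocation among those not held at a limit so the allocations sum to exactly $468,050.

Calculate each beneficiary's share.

Combined ownership shares = 11,830.
Unconstrained shares: Petrov 119,683.11; Nwosu 171,394.13; Lindqvist 176,972.75.
Cap binds for Nwosu ($113,100); residual $354,950 reallocated over remaining ownership shares 7,498.
Shares after redistribution: Petrov 143,201.35 → $143,200; Lindqvist 211,748.65 → $211,750.

Petrov: $143,200 · Nwosu: $113,100 · Lindqvist: $211,750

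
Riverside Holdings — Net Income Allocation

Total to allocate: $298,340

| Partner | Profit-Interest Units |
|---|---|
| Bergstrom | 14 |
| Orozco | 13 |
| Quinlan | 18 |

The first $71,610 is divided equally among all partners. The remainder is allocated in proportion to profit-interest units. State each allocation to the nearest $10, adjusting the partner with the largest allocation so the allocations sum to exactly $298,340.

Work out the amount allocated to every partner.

Bergstrom: $94,410; Orozco: $89,370; Quinlan: $114,560

Equal tier: $71,610 ÷ 3 = $23,870 apiece.
Remainder $226,730 by profit-interest units (total 45): Bergstrom 70,538.22 → $70,540; Orozco 65,499.78 → $65,500; Quinlan 90,692.00 → $90,690.
Totals: Bergstrom $23,870 + $70,540 = $94,410; Orozco $23,870 + $65,500 = $89,370; Quinlan $23,870 + $90,690 = $114,560.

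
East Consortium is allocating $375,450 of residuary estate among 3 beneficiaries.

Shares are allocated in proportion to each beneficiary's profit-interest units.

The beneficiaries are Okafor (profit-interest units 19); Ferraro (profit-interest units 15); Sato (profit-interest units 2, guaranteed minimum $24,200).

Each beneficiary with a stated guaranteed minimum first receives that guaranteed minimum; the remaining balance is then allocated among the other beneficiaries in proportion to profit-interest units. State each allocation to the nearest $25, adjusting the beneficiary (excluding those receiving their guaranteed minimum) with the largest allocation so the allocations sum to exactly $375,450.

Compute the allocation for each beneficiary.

Okafor: $196,275 · Ferraro: $154,975 · Sato: $24,200

Minimums first: Sato $24,200. Remaining pool $351,250.
Remaining pool split over remaining profit-interest units 34: Okafor 196,286.76 → $196,275; Ferraro 154,963.24 → $154,975.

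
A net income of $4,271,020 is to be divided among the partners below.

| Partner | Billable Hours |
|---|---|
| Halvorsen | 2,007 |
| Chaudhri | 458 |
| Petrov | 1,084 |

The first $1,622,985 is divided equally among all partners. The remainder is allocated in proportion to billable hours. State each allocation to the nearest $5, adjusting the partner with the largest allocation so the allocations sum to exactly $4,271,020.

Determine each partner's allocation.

Equal tier: $1,622,985 ÷ 3 = $540,995 apiece.
Remainder $2,648,035 by billable hours (total 3,549): Halvorsen 1,497,494.01 → $1,497,495; Chaudhri 341,730.07 → $341,730; Petrov 808,810.92 → $808,810.
Totals: Halvorsen $540,995 + $1,497,495 = $2,038,490; Chaudhri $540,995 + $341,730 = $882,725; Petrov $540,995 + $808,810 = $1,349,805.

Halvorsen: $2,038,490 · Chaudhri: $882,725 · Petrov: $1,349,805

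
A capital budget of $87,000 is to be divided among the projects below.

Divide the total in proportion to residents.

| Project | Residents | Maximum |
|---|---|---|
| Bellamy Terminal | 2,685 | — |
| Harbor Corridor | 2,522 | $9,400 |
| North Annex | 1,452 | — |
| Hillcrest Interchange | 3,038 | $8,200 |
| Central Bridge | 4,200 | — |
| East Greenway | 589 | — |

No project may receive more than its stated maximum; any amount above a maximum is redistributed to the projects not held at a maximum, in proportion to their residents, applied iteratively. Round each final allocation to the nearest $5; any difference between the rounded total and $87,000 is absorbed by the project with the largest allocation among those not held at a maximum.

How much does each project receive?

Total residents = 14,486.
Pro-rata shares before constraints: Bellamy Terminal 16,125.57; Harbor Corridor 15,146.62; North Annex 8,720.42; Hillcrest Interchange 18,245.62; Central Bridge 25,224.35; East Greenway 3,537.42.
Cap binds for Harbor Corridor ($9,400), Hillcrest Interchange ($8,200); residual $69,400 reallocated over remaining residents 8,926.
Shares after redistribution: Bellamy Terminal 20,875.98 → $20,875; North Annex 11,289.36 → $11,290; Central Bridge 32,655.16 → $32,655; East Greenway 4,579.50 → $4,580.

Bellamy Terminal: $20,875 · Harbor Corridor: $9,400 · North Annex: $11,290 · Hillcrest Interchange: $8,200 · Central Bridge: $32,655 · East Greenway: $4,580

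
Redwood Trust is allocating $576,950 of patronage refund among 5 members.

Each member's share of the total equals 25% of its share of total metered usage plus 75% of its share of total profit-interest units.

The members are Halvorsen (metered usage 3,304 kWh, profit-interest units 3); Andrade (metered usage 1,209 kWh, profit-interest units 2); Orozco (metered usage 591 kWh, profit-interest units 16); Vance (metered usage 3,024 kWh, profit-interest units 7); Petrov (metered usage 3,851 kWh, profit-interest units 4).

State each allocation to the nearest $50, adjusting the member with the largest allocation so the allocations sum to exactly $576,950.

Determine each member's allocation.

Halvorsen: $80,350 | Andrade: $41,600 | Orozco: $223,500 | Vance: $131,050 | Petrov: $100,450

Metered usage total 11,979; profit-interest units total 32.
Composite weights (25% metered usage + 75% profit-interest units): Halvorsen 0.1393; Andrade 0.0721; Orozco 0.3873; Vance 0.2272; Petrov 0.1741.
Proportional shares: Halvorsen 80,349.81; Andrade 41,601.93; Orozco 223,472.40; Vance 131,067.43; Petrov 100,458.43.
At nearest $50: Halvorsen $80,350; Andrade $41,600; Orozco $223,450; Vance $131,050; Petrov $100,450. Sum = $576,900.
Difference $576,950 − $576,900 = +$50 applied to largest allocation (Orozco): Orozco becomes $223,500.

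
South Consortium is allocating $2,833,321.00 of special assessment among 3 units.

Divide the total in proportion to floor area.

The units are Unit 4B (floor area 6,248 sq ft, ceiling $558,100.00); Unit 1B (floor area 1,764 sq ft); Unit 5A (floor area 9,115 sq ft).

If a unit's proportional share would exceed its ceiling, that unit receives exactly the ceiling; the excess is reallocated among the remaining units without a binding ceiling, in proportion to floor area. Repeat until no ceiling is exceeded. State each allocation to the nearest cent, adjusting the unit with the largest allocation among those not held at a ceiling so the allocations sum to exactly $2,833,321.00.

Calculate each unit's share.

Unit 4B: $558,100.00 · Unit 1B: $368,920.84 · Unit 5A: $1,906,300.16

Total floor area = 17,127.
Proportional shares (ignoring caps): Unit 4B 1,033,607.1471; Unit 1B 291,818.6632; Unit 5A 1,507,895.1898.
Held at cap: Unit 4B ($558,100.00); residual $2,275,221.00 reallocated over remaining floor area 10,879.
Shares after redistribution: Unit 1B 368,920.8424 → $368,920.84; Unit 5A 1,906,300.1576 → $1,906,300.16.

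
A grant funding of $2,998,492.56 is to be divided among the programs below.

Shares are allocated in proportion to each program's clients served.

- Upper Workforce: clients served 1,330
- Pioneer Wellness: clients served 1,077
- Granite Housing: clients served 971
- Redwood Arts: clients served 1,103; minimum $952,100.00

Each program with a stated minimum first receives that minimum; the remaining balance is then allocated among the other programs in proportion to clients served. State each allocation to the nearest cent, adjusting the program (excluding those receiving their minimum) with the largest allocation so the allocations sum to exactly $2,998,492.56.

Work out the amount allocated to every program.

Minimums first: Redwood Arts $952,100.00. Residual $2,046,392.56.
Residual split over remaining clients served 3,378: Upper Workforce 805,714.0630 → $805,714.06; Pioneer Wellness 652,446.6510 → $652,446.65; Granite Housing 588,231.8460 → $588,231.85.

Upper Workforce: $805,714.06 | Pioneer Wellness: $652,446.65 | Granite Housing: $588,231.85 | Redwood Arts: $952,100.00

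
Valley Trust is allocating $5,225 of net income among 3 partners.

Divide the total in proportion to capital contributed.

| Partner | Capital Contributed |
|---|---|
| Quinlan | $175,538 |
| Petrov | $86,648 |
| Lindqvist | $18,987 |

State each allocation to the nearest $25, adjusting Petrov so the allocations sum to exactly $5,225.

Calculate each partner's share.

Sum of capital contributed: 281,173.
Unrounded shares: Quinlan 175,538/281,173 × $5,225 = 3,262.00; Petrov 86,648/281,173 × $5,225 = 1,610.17; Lindqvist 18,987/281,173 × $5,225 = 352.83.
At nearest $25: Quinlan $3,250; Petrov $1,600; Lindqvist $350. Sum = $5,200.
Difference $5,225 − $5,200 = +$25 applied to Petrov: Petrov becomes $1,625.

Quinlan: $3,250 | Petrov: $1,625 | Lindqvist: $350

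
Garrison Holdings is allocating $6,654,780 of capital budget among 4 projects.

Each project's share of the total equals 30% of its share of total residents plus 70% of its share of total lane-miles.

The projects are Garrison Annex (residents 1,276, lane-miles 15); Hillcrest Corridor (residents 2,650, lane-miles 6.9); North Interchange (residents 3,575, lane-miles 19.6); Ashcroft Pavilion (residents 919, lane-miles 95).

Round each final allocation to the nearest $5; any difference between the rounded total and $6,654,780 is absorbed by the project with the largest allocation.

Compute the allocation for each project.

Totals — residents 8,420, lane-miles 136.5.
Composite weights (30% residents + 70% lane-miles): Garrison Annex 0.1224; Hillcrest Corridor 0.1298; North Interchange 0.2279; Ashcroft Pavilion 0.5199.
Unrounded shares: Garrison Annex 814,453.63; Hillcrest Corridor 863,808.20; North Interchange 1,516,545.29; Ashcroft Pavilion 3,459,972.88.
After rounding ($5): Garrison Annex $814,455; Hillcrest Corridor $863,810; North Interchange $1,516,545; Ashcroft Pavilion $3,459,975. Sum = $6,654,785.
Difference $6,654,780 − $6,654,785 = −$5 applied to largest allocation (Ashcroft Pavilion): Ashcroft Pavilion becomes $3,459,970.

Garrison Annex: $814,455 · Hillcrest Corridor: $863,810 · North Interchange: $1,516,545 · Ashcroft Pavilion: $3,459,970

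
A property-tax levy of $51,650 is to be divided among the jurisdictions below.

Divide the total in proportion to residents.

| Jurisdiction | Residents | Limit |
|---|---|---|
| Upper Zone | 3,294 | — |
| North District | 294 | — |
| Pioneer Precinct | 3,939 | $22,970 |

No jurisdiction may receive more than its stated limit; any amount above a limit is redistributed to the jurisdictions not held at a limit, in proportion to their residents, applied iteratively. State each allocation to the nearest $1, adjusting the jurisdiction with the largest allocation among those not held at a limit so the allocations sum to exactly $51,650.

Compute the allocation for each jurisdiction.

Upper Zone: $26,330 · North District: $2,350 · Pioneer Precinct: $22,970

Total residents = 7,527.
Proportional shares (ignoring caps): Upper Zone 22,603.31; North District 2,017.42; Pioneer Precinct 27,029.27.
Held at cap: Pioneer Precinct ($22,970); remaining pool $28,680 reallocated over remaining residents 3,588.
Shares after redistribution: Upper Zone 26,329.97 → $26,330; North District 2,350.03 → $2,350.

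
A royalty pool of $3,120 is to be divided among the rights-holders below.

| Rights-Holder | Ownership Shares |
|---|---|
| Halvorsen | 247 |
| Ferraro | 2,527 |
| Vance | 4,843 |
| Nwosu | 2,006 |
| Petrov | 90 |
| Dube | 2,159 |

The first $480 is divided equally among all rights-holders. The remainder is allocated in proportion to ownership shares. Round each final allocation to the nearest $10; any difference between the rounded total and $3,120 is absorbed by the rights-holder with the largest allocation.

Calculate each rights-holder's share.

First tranche $480 split equally: $80 each.
Remainder $2,640 by ownership shares (total 11,872): Halvorsen 54.93 → $50; Ferraro 561.93 → $560; Vance 1,076.95 → $1,080; Nwosu 446.08 → $450; Petrov 20.01 → $20; Dube 480.10 → $480.
Totals: Halvorsen $80 + $50 = $130; Ferraro $80 + $560 = $640; Vance $80 + $1,080 = $1,160; Nwosu $80 + $450 = $530; Petrov $80 + $20 = $100; Dube $80 + $480 = $560.

Halvorsen: $130; Ferraro: $640; Vance: $1,160; Nwosu: $530; Petrov: $100; Dube: $560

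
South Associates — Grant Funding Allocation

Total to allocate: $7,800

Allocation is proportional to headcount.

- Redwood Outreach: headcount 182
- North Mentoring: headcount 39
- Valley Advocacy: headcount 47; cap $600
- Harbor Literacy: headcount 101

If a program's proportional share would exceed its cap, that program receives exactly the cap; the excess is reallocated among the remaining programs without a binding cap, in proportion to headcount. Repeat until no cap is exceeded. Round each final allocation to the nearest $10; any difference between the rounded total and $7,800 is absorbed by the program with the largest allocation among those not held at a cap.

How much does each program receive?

Redwood Outreach: $4,070 · North Mentoring: $870 · Valley Advocacy: $600 · Harbor Literacy: $2,260

Headcount total: 369.
Pro-rata shares before constraints: Redwood Outreach 3,847.15; North Mentoring 824.39; Valley Advocacy 993.50; Harbor Literacy 2,134.96.
Capped: Valley Advocacy ($600); remaining pool $7,200 reallocated over remaining headcount 322.
Shares after redistribution: Redwood Outreach 4,069.57 → $4,070; North Mentoring 872.05 → $870; Harbor Literacy 2,258.39 → $2,260.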